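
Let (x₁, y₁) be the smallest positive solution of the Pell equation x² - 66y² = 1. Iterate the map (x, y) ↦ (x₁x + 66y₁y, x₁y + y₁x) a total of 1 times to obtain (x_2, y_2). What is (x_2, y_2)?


Step 1: Find the fundamental solution (x₁, y₁) of x² - 66y² = 1.
  Expand √66 as a continued fraction. a₀ = ⌊√66⌋ = 8; iterate m_{k+1} = d_k·a_k − m_k, d_{k+1} = (66 − m_{k+1}²)/d_k, a_{k+1} = ⌊(a₀ + m_{k+1})/d_{k+1}⌋ (starting m₀ = 0, d₀ = 1), with convergents p_k = a_k·p_{k-1} + p_{k-2}, q_k = a_k·q_{k-1} + q_{k-2} (p₋₁ = 1, q₋₁ = 0):
  k = 0: a₀ = 8; p₀/q₀ = 8/1; p₀² − 66·q₀² = 64 − 66 = -2.
  k = 1: m = 8, d = 2, a = ⌊(8 + 8)/2⌋ = 8; p/q = (8·8 + 1)/(8·1 + 0) = 65/8; p² − 66·q² = 4225 − 4224 = 1.
  The first convergent with p² − 66·q² = 1 gives the fundamental solution (x₁, y₁) = (65, 8).
Step 2: Apply the recurrence (x_{n+1}, y_{n+1}) = (x₁x_n + 66y₁y_n, x₁y_n + y₁x_n) repeatedly.
  From (x_1, y_1) = (65, 8): x_2 = 65·65 + 66·8·8 = 8449; y_2 = 65·8 + 8·65 = 1040.
Step 3: Verify x_2² - 66·y_2² = 71385601 - 71385600 = 1 (should be 1). ✓

(x_1, y_1) = (65, 8); (x_2, y_2) = (8449, 1040).


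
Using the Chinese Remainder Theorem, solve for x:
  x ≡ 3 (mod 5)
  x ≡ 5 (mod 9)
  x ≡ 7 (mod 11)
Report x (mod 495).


Moduli 5, 9, 11 are pairwise coprime; by CRT there is a unique solution modulo M = 5 · 9 · 11 = 495.
Solve pairwise, accumulating the modulus:
  Start with x ≡ 3 (mod 5).
  Combine with x ≡ 5 (mod 9): since gcd(5, 9) = 1, we get a unique residue mod 45.
    Write x = 3 + 5·t and substitute into x ≡ 5 (mod 9): 5·t ≡ 5 − 3 = 2 (mod 9).
    The inverse of 5 mod 9 is 2 (since 5·2 = 10 = 1·9 + 1), so t ≡ 2·2 = 4 ≡ 4 (mod 9).
    Then x = 3 + 5·4 = 23, valid modulo lcm(5, 9) = 45: x ≡ 23 (mod 45).
  Combine with x ≡ 7 (mod 11): since gcd(45, 11) = 1, we get a unique residue mod 495.
    Write x = 23 + 45·t and substitute into x ≡ 7 (mod 11): 45·t ≡ 7 − 23 = -16 (mod 11).
    Reduce coefficients mod 11: 1·t ≡ 6 (mod 11).
    So t ≡ 6 (mod 11).
    Then x = 23 + 45·6 = 293, valid modulo lcm(45, 11) = 495: x ≡ 293 (mod 495).
Verify: 293 mod 5 = 3 ✓, 293 mod 9 = 5 ✓, 293 mod 11 = 7 ✓.

x ≡ 293 (mod 495).


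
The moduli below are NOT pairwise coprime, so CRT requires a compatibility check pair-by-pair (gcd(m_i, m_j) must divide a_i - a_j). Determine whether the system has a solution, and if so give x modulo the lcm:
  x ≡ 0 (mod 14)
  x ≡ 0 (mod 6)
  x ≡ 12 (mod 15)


Moduli 14, 6, 15 are not pairwise coprime, so CRT works modulo lcm(m_i) when all pairwise compatibility conditions hold.
Pairwise compatibility: gcd(m_i, m_j) must divide a_i - a_j for every pair.
Merge one congruence at a time:
  Start: x ≡ 0 (mod 14).
  Combine with x ≡ 0 (mod 6): gcd(14, 6) = 2; 0 - 0 = 0, which IS divisible by 2, so compatible.
    Write x = 0 + 14·t and substitute into x ≡ 0 (mod 6): 14·t ≡ 0 − 0 = 0 (mod 6).
    Divide the congruence (and modulus) by g = 2: 7·t ≡ 0 (mod 3).
    Reduce coefficients mod 3: 1·t ≡ 0 (mod 3).
    So t ≡ 0 (mod 3).
    Then x = 0 + 14·0 = 0, valid modulo lcm(14, 6) = 42: x ≡ 0 (mod 42).
  Combine with x ≡ 12 (mod 15): gcd(42, 15) = 3; 12 - 0 = 12, which IS divisible by 3, so compatible.
    Write x = 0 + 42·t and substitute into x ≡ 12 (mod 15): 42·t ≡ 12 − 0 = 12 (mod 15).
    Divide the congruence (and modulus) by g = 3: 14·t ≡ 4 (mod 5).
    Reduce coefficients mod 5: 4·t ≡ 4 (mod 5).
    The inverse of 4 mod 5 is 4 (since 4·4 = 16 = 3·5 + 1), so t ≡ 4·4 = 16 ≡ 1 (mod 5).
    Then x = 0 + 42·1 = 42, valid modulo lcm(42, 15) = 210: x ≡ 42 (mod 210).
Verify: 42 mod 14 = 0, 42 mod 6 = 0, 42 mod 15 = 12.

x ≡ 42 (mod 210).


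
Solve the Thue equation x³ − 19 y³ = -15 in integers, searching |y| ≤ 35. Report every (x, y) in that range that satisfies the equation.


The equation is x³ - 19y³ = -15. For fixed y, x³ = 19·y³ − 15, so a solution requires the RHS to be a perfect cube.
Strategy: iterate y from -35 to 35, compute RHS = 19·y³ − 15, and check whether it is a (positive or negative) perfect cube.
Check small values of y:
  y = 0: RHS = -15 is not a perfect cube.
  y = 1: RHS = 4 is not a perfect cube.
  y = -1: RHS = -34 is not a perfect cube.
  y = 2: RHS = 137 is not a perfect cube.
  y = -2: RHS = -167 is not a perfect cube.
  y = 3: RHS = 498 is not a perfect cube.
  y = -3: RHS = -528 is not a perfect cube.
Continuing the search up to |y| = 35 finds no solutions either.
No (x, y) in the scanned range satisfies the equation.

No integer solutions with |y| ≤ 35.


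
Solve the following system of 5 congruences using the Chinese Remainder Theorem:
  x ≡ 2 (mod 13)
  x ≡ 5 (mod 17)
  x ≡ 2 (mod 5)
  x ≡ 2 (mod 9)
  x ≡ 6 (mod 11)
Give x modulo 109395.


Product of moduli M = 13 · 17 · 5 · 9 · 11 = 109395.
Merge one congruence at a time:
  Start: x ≡ 2 (mod 13).
  Combine with x ≡ 5 (mod 17); new modulus lcm = 221.
    Write x = 2 + 13·t and substitute into x ≡ 5 (mod 17): 13·t ≡ 5 − 2 = 3 (mod 17).
    The inverse of 13 mod 17 is 4 (since 13·4 = 52 = 3·17 + 1), so t ≡ 4·3 = 12 ≡ 12 (mod 17).
    Then x = 2 + 13·12 = 158, valid modulo lcm(13, 17) = 221: x ≡ 158 (mod 221).
  Combine with x ≡ 2 (mod 5); new modulus lcm = 1105.
    Write x = 158 + 221·t and substitute into x ≡ 2 (mod 5): 221·t ≡ 2 − 158 = -156 (mod 5).
    Reduce coefficients mod 5: 1·t ≡ 4 (mod 5).
    So t ≡ 4 (mod 5).
    Then x = 158 + 221·4 = 1042, valid modulo lcm(221, 5) = 1105: x ≡ 1042 (mod 1105).
  Combine with x ≡ 2 (mod 9); new modulus lcm = 9945.
    Write x = 1042 + 1105·t and substitute into x ≡ 2 (mod 9): 1105·t ≡ 2 − 1042 = -1040 (mod 9).
    Reduce coefficients mod 9: 7·t ≡ 4 (mod 9).
    The inverse of 7 mod 9 is 4 (since 7·4 = 28 = 3·9 + 1), so t ≡ 4·4 = 16 ≡ 7 (mod 9).
    Then x = 1042 + 1105·7 = 8777, valid modulo lcm(1105, 9) = 9945: x ≡ 8777 (mod 9945).
  Combine with x ≡ 6 (mod 11); new modulus lcm = 109395.
    Write x = 8777 + 9945·t and substitute into x ≡ 6 (mod 11): 9945·t ≡ 6 − 8777 = -8771 (mod 11).
    Reduce coefficients mod 11: 1·t ≡ 7 (mod 11).
    So t ≡ 7 (mod 11).
    Then x = 8777 + 9945·7 = 78392, valid modulo lcm(9945, 11) = 109395: x ≡ 78392 (mod 109395).
Verify against each original: 78392 mod 13 = 2, 78392 mod 17 = 5, 78392 mod 5 = 2, 78392 mod 9 = 2, 78392 mod 11 = 6.

x ≡ 78392 (mod 109395).


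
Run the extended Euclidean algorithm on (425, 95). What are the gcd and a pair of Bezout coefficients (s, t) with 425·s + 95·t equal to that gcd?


Euclidean algorithm on (425, 95) — divide until remainder is 0:
  425 = 4 · 95 + 45
  95 = 2 · 45 + 5
  45 = 9 · 5 + 0
gcd(425, 95) = 5.
Track Bezout coefficients alongside the remainders: start with r₀ = 425 = a·1 + b·0 (s = 1, t = 0) and r₁ = 95 = a·0 + b·1 (s = 0, t = 1); each new remainder r_{k+1} = r_{k-1} − q_k·r_k inherits s_{k+1} = s_{k-1} − q_k·s_k, t_{k+1} = t_{k-1} − q_k·t_k, so r_k = a·s_k + b·t_k at every step:
  q = 4: r = 45, s = 1 − 4·0 = 1, t = 0 − 4·1 = -4  (check: 425·1 + 95·(-4) = 45)
  q = 2: r = 5, s = 0 − 2·1 = -2, t = 1 − 2·(-4) = 9  (check: 425·(-2) + 95·9 = 5)
The row with r = 5 (the gcd) gives the Bezout coefficients s = -2, t = 9.
Result: 425 · (-2) + 95 · (9) = 5.

gcd(425, 95) = 5; s = -2, t = 9 (check: 425·(-2) + 95·9 = 5).


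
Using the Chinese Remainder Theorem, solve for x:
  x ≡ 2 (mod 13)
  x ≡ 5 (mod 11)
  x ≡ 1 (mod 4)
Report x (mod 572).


Moduli 13, 11, 4 are pairwise coprime; by CRT there is a unique solution modulo M = 13 · 11 · 4 = 572.
Solve pairwise, accumulating the modulus:
  Start with x ≡ 2 (mod 13).
  Combine with x ≡ 5 (mod 11): since gcd(13, 11) = 1, we get a unique residue mod 143.
    Write x = 2 + 13·t and substitute into x ≡ 5 (mod 11): 13·t ≡ 5 − 2 = 3 (mod 11).
    Reduce coefficients mod 11: 2·t ≡ 3 (mod 11).
    The inverse of 2 mod 11 is 6 (since 2·6 = 12 = 1·11 + 1), so t ≡ 6·3 = 18 ≡ 7 (mod 11).
    Then x = 2 + 13·7 = 93, valid modulo lcm(13, 11) = 143: x ≡ 93 (mod 143).
  Combine with x ≡ 1 (mod 4): since gcd(143, 4) = 1, we get a unique residue mod 572.
    Write x = 93 + 143·t and substitute into x ≡ 1 (mod 4): 143·t ≡ 1 − 93 = -92 (mod 4).
    Reduce coefficients mod 4: 3·t ≡ 0 (mod 4).
    The inverse of 3 mod 4 is 3 (since 3·3 = 9 = 2·4 + 1), so t ≡ 3·0 = 0 ≡ 0 (mod 4).
    Then x = 93 + 143·0 = 93, valid modulo lcm(143, 4) = 572: x ≡ 93 (mod 572).
Verify: 93 mod 13 = 2 ✓, 93 mod 11 = 5 ✓, 93 mod 4 = 1 ✓.

x ≡ 93 (mod 572).


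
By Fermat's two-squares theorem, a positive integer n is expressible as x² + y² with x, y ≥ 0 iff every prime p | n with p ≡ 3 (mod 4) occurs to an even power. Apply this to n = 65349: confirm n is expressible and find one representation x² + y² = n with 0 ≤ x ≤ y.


Step 1: Factor n = 65349 = 3^2 · 53 · 137.
Step 2: Check the mod-4 condition on each prime factor: 3 ≡ 3 (mod 4), exponent 2 (must be even); 53 ≡ 1 (mod 4), exponent 1; 137 ≡ 1 (mod 4), exponent 1.
All primes ≡ 3 (mod 4) appear to even exponent (or don't appear), so by the two-squares theorem n IS expressible as a sum of two squares.
Step 3: Build a representation. Group n = k² · m with k = 3 and m = 53 · 137 = 7261 (a product of primes ≡ 1 (mod 4)); a representation of m scales to one of n via (k·x)² + (k·y)² = k²(x² + y²). Each prime p ≡ 1 (mod 4) is itself a sum of two squares; find a² by testing p − a² for a perfect square:
  53: 53 − 1² = 52, 53 − 2² = 49 = 7² ⇒ 53 = 2² + 7².
  137: 137 − 1² = 136, 137 − 2² = 133, 137 − 3² = 128, 137 − 4² = 121 = 11² ⇒ 137 = 4² + 11².
  Combine using the Brahmagupta–Fibonacci identity (a² + b²)(c² + d²) = (ac − bd)² + (ad + bc)² = (ac + bd)² + (ad − bc)²:
  53 · 137 = 7261: from (2² + 7²)(4² + 11²), take (2·4 − 7·11, 2·11 + 7·4) = (8 − 77, 22 + 28) = (-69, 50); dropping signs (only squares matter) gives (69, 50); check 69² + 50² = 4761 + 2500 = 7261 ✓.
  Scale by k = 3: (3·69, 3·50) = (207, 150).
Step 4: Order so x ≤ y and verify: 150² + 207² = 22500 + 42849 = 65349 = n. ✓

n = 65349 = 150² + 207² (one valid representation with x ≤ y).


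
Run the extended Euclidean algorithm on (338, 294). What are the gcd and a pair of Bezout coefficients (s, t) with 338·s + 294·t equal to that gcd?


Euclidean algorithm on (338, 294) — divide until remainder is 0:
  338 = 1 · 294 + 44
  294 = 6 · 44 + 30
  44 = 1 · 30 + 14
  30 = 2 · 14 + 2
  14 = 7 · 2 + 0
gcd(338, 294) = 2.
Track Bezout coefficients alongside the remainders: start with r₀ = 338 = a·1 + b·0 (s = 1, t = 0) and r₁ = 294 = a·0 + b·1 (s = 0, t = 1); each new remainder r_{k+1} = r_{k-1} − q_k·r_k inherits s_{k+1} = s_{k-1} − q_k·s_k, t_{k+1} = t_{k-1} − q_k·t_k, so r_k = a·s_k + b·t_k at every step:
  q = 1: r = 44, s = 1 − 1·0 = 1, t = 0 − 1·1 = -1  (check: 338·1 + 294·(-1) = 44)
  q = 6: r = 30, s = 0 − 6·1 = -6, t = 1 − 6·(-1) = 7  (check: 338·(-6) + 294·7 = 30)
  q = 1: r = 14, s = 1 − 1·(-6) = 7, t = -1 − 1·7 = -8  (check: 338·7 + 294·(-8) = 14)
  q = 2: r = 2, s = -6 − 2·7 = -20, t = 7 − 2·(-8) = 23  (check: 338·(-20) + 294·23 = 2)
The row with r = 2 (the gcd) gives the Bezout coefficients s = -20, t = 23.
Result: 338 · (-20) + 294 · (23) = 2.

gcd(338, 294) = 2; s = -20, t = 23 (check: 338·(-20) + 294·23 = 2).


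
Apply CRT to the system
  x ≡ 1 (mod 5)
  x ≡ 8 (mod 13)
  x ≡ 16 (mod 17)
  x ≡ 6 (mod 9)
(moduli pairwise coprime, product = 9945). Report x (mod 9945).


Product of moduli M = 5 · 13 · 17 · 9 = 9945.
Merge one congruence at a time:
  Start: x ≡ 1 (mod 5).
  Combine with x ≡ 8 (mod 13); new modulus lcm = 65.
    Write x = 1 + 5·t and substitute into x ≡ 8 (mod 13): 5·t ≡ 8 − 1 = 7 (mod 13).
    The inverse of 5 mod 13 is 8 (since 5·8 = 40 = 3·13 + 1), so t ≡ 8·7 = 56 ≡ 4 (mod 13).
    Then x = 1 + 5·4 = 21, valid modulo lcm(5, 13) = 65: x ≡ 21 (mod 65).
  Combine with x ≡ 16 (mod 17); new modulus lcm = 1105.
    Write x = 21 + 65·t and substitute into x ≡ 16 (mod 17): 65·t ≡ 16 − 21 = -5 (mod 17).
    Reduce coefficients mod 17: 14·t ≡ 12 (mod 17).
    The inverse of 14 mod 17 is 11 (since 14·11 = 154 = 9·17 + 1), so t ≡ 11·12 = 132 ≡ 13 (mod 17).
    Then x = 21 + 65·13 = 866, valid modulo lcm(65, 17) = 1105: x ≡ 866 (mod 1105).
  Combine with x ≡ 6 (mod 9); new modulus lcm = 9945.
    Write x = 866 + 1105·t and substitute into x ≡ 6 (mod 9): 1105·t ≡ 6 − 866 = -860 (mod 9).
    Reduce coefficients mod 9: 7·t ≡ 4 (mod 9).
    The inverse of 7 mod 9 is 4 (since 7·4 = 28 = 3·9 + 1), so t ≡ 4·4 = 16 ≡ 7 (mod 9).
    Then x = 866 + 1105·7 = 8601, valid modulo lcm(1105, 9) = 9945: x ≡ 8601 (mod 9945).
Verify against each original: 8601 mod 5 = 1, 8601 mod 13 = 8, 8601 mod 17 = 16, 8601 mod 9 = 6.

x ≡ 8601 (mod 9945).


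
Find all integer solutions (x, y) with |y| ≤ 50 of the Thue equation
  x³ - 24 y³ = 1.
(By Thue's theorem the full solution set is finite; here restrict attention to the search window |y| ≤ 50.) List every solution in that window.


The equation is x³ - 24y³ = 1. For fixed y, x³ = 24·y³ + 1, so a solution requires the RHS to be a perfect cube.
Strategy: iterate y from -50 to 50, compute RHS = 24·y³ + 1, and check whether it is a (positive or negative) perfect cube.
Check small values of y:
  y = 0: RHS = 1 = (1)³ ⇒ x = 1 works.
  y = 1: RHS = 25 is not a perfect cube.
  y = -1: RHS = -23 is not a perfect cube.
  y = 2: RHS = 193 is not a perfect cube.
  y = -2: RHS = -191 is not a perfect cube.
  y = 3: RHS = 649 is not a perfect cube.
  y = -3: RHS = -647 is not a perfect cube.
Continuing the search up to |y| = 50 finds no further solutions beyond those listed.
Collected solutions: (1, 0).

Solutions (with |y| ≤ 50): (1, 0).


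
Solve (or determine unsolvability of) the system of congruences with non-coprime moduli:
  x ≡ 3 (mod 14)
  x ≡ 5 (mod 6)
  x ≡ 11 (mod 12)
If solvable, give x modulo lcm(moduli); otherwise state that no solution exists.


Moduli 14, 6, 12 are not pairwise coprime, so CRT works modulo lcm(m_i) when all pairwise compatibility conditions hold.
Pairwise compatibility: gcd(m_i, m_j) must divide a_i - a_j for every pair.
Merge one congruence at a time:
  Start: x ≡ 3 (mod 14).
  Combine with x ≡ 5 (mod 6): gcd(14, 6) = 2; 5 - 3 = 2, which IS divisible by 2, so compatible.
    Write x = 3 + 14·t and substitute into x ≡ 5 (mod 6): 14·t ≡ 5 − 3 = 2 (mod 6).
    Divide the congruence (and modulus) by g = 2: 7·t ≡ 1 (mod 3).
    Reduce coefficients mod 3: 1·t ≡ 1 (mod 3).
    So t ≡ 1 (mod 3).
    Then x = 3 + 14·1 = 17, valid modulo lcm(14, 6) = 42: x ≡ 17 (mod 42).
  Combine with x ≡ 11 (mod 12): gcd(42, 12) = 6; 11 - 17 = -6, which IS divisible by 6, so compatible.
    Write x = 17 + 42·t and substitute into x ≡ 11 (mod 12): 42·t ≡ 11 − 17 = -6 (mod 12).
    Divide the congruence (and modulus) by g = 6: 7·t ≡ -1 (mod 2).
    Reduce coefficients mod 2: 1·t ≡ 1 (mod 2).
    So t ≡ 1 (mod 2).
    Then x = 17 + 42·1 = 59, valid modulo lcm(42, 12) = 84: x ≡ 59 (mod 84).
Verify: 59 mod 14 = 3, 59 mod 6 = 5, 59 mod 12 = 11.

x ≡ 59 (mod 84).


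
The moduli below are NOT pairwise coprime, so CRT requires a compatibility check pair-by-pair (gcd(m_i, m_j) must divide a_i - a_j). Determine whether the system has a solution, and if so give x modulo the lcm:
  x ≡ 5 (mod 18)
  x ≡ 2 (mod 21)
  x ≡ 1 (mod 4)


Moduli 18, 21, 4 are not pairwise coprime, so CRT works modulo lcm(m_i) when all pairwise compatibility conditions hold.
Pairwise compatibility: gcd(m_i, m_j) must divide a_i - a_j for every pair.
Merge one congruence at a time:
  Start: x ≡ 5 (mod 18).
  Combine with x ≡ 2 (mod 21): gcd(18, 21) = 3; 2 - 5 = -3, which IS divisible by 3, so compatible.
    Write x = 5 + 18·t and substitute into x ≡ 2 (mod 21): 18·t ≡ 2 − 5 = -3 (mod 21).
    Divide the congruence (and modulus) by g = 3: 6·t ≡ -1 (mod 7).
    Reduce coefficients mod 7: 6·t ≡ 6 (mod 7).
    The inverse of 6 mod 7 is 6 (since 6·6 = 36 = 5·7 + 1), so t ≡ 6·6 = 36 ≡ 1 (mod 7).
    Then x = 5 + 18·1 = 23, valid modulo lcm(18, 21) = 126: x ≡ 23 (mod 126).
  Combine with x ≡ 1 (mod 4): gcd(126, 4) = 2; 1 - 23 = -22, which IS divisible by 2, so compatible.
    Write x = 23 + 126·t and substitute into x ≡ 1 (mod 4): 126·t ≡ 1 − 23 = -22 (mod 4).
    Divide the congruence (and modulus) by g = 2: 63·t ≡ -11 (mod 2).
    Reduce coefficients mod 2: 1·t ≡ 1 (mod 2).
    So t ≡ 1 (mod 2).
    Then x = 23 + 126·1 = 149, valid modulo lcm(126, 4) = 252: x ≡ 149 (mod 252).
Verify: 149 mod 18 = 5, 149 mod 21 = 2, 149 mod 4 = 1.

x ≡ 149 (mod 252).


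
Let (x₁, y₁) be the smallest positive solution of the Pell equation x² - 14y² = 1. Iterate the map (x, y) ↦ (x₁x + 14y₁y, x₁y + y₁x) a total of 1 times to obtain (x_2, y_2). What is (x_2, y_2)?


Step 1: Find the fundamental solution (x₁, y₁) of x² - 14y² = 1.
  Expand √14 as a continued fraction. a₀ = ⌊√14⌋ = 3; iterate m_{k+1} = d_k·a_k − m_k, d_{k+1} = (14 − m_{k+1}²)/d_k, a_{k+1} = ⌊(a₀ + m_{k+1})/d_{k+1}⌋ (starting m₀ = 0, d₀ = 1), with convergents p_k = a_k·p_{k-1} + p_{k-2}, q_k = a_k·q_{k-1} + q_{k-2} (p₋₁ = 1, q₋₁ = 0):
  k = 0: a₀ = 3; p₀/q₀ = 3/1; p₀² − 14·q₀² = 9 − 14 = -5.
  k = 1: m = 3, d = 5, a = ⌊(3 + 3)/5⌋ = 1; p/q = (1·3 + 1)/(1·1 + 0) = 4/1; p² − 14·q² = 16 − 14 = 2.
  k = 2: m = 2, d = 2, a = ⌊(3 + 2)/2⌋ = 2; p/q = (2·4 + 3)/(2·1 + 1) = 11/3; p² − 14·q² = 121 − 126 = -5.
  k = 3: m = 2, d = 5, a = ⌊(3 + 2)/5⌋ = 1; p/q = (1·11 + 4)/(1·3 + 1) = 15/4; p² − 14·q² = 225 − 224 = 1.
  The first convergent with p² − 14·q² = 1 gives the fundamental solution (x₁, y₁) = (15, 4).
Step 2: Apply the recurrence (x_{n+1}, y_{n+1}) = (x₁x_n + 14y₁y_n, x₁y_n + y₁x_n) repeatedly.
  From (x_1, y_1) = (15, 4): x_2 = 15·15 + 14·4·4 = 449; y_2 = 15·4 + 4·15 = 120.
Step 3: Verify x_2² - 14·y_2² = 201601 - 201600 = 1 (should be 1). ✓

(x_1, y_1) = (15, 4); (x_2, y_2) = (449, 120).


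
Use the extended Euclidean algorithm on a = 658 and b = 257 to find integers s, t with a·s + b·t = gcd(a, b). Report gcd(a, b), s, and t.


Euclidean algorithm on (658, 257) — divide until remainder is 0:
  658 = 2 · 257 + 144
  257 = 1 · 144 + 113
  144 = 1 · 113 + 31
  113 = 3 · 31 + 20
  31 = 1 · 20 + 11
  20 = 1 · 11 + 9
  11 = 1 · 9 + 2
  9 = 4 · 2 + 1
  2 = 2 · 1 + 0
gcd(658, 257) = 1.
Track Bezout coefficients alongside the remainders: start with r₀ = 658 = a·1 + b·0 (s = 1, t = 0) and r₁ = 257 = a·0 + b·1 (s = 0, t = 1); each new remainder r_{k+1} = r_{k-1} − q_k·r_k inherits s_{k+1} = s_{k-1} − q_k·s_k, t_{k+1} = t_{k-1} − q_k·t_k, so r_k = a·s_k + b·t_k at every step:
  q = 2: r = 144, s = 1 − 2·0 = 1, t = 0 − 2·1 = -2  (check: 658·1 + 257·(-2) = 144)
  q = 1: r = 113, s = 0 − 1·1 = -1, t = 1 − 1·(-2) = 3  (check: 658·(-1) + 257·3 = 113)
  q = 1: r = 31, s = 1 − 1·(-1) = 2, t = -2 − 1·3 = -5  (check: 658·2 + 257·(-5) = 31)
  q = 3: r = 20, s = -1 − 3·2 = -7, t = 3 − 3·(-5) = 18  (check: 658·(-7) + 257·18 = 20)
  q = 1: r = 11, s = 2 − 1·(-7) = 9, t = -5 − 1·18 = -23  (check: 658·9 + 257·(-23) = 11)
  q = 1: r = 9, s = -7 − 1·9 = -16, t = 18 − 1·(-23) = 41  (check: 658·(-16) + 257·41 = 9)
  q = 1: r = 2, s = 9 − 1·(-16) = 25, t = -23 − 1·41 = -64  (check: 658·25 + 257·(-64) = 2)
  q = 4: r = 1, s = -16 − 4·25 = -116, t = 41 − 4·(-64) = 297  (check: 658·(-116) + 257·297 = 1)
The row with r = 1 (the gcd) gives the Bezout coefficients s = -116, t = 297.
Result: 658 · (-116) + 257 · (297) = 1.

gcd(658, 257) = 1; s = -116, t = 297 (check: 658·(-116) + 257·297 = 1).


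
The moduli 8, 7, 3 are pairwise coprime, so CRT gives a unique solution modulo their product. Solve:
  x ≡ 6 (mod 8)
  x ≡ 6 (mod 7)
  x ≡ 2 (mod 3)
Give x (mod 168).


Moduli 8, 7, 3 are pairwise coprime; by CRT there is a unique solution modulo M = 8 · 7 · 3 = 168.
Solve pairwise, accumulating the modulus:
  Start with x ≡ 6 (mod 8).
  Combine with x ≡ 6 (mod 7): since gcd(8, 7) = 1, we get a unique residue mod 56.
    Write x = 6 + 8·t and substitute into x ≡ 6 (mod 7): 8·t ≡ 6 − 6 = 0 (mod 7).
    Reduce coefficients mod 7: 1·t ≡ 0 (mod 7).
    So t ≡ 0 (mod 7).
    Then x = 6 + 8·0 = 6, valid modulo lcm(8, 7) = 56: x ≡ 6 (mod 56).
  Combine with x ≡ 2 (mod 3): since gcd(56, 3) = 1, we get a unique residue mod 168.
    Write x = 6 + 56·t and substitute into x ≡ 2 (mod 3): 56·t ≡ 2 − 6 = -4 (mod 3).
    Reduce coefficients mod 3: 2·t ≡ 2 (mod 3).
    The inverse of 2 mod 3 is 2 (since 2·2 = 4 = 1·3 + 1), so t ≡ 2·2 = 4 ≡ 1 (mod 3).
    Then x = 6 + 56·1 = 62, valid modulo lcm(56, 3) = 168: x ≡ 62 (mod 168).
Verify: 62 mod 8 = 6 ✓, 62 mod 7 = 6 ✓, 62 mod 3 = 2 ✓.

x ≡ 62 (mod 168).


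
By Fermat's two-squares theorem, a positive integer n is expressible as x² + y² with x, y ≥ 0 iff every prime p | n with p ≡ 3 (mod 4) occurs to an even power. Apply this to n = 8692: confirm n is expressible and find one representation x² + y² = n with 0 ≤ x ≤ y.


Step 1: Factor n = 8692 = 2^2 · 41 · 53.
Step 2: Check the mod-4 condition on each prime factor: 2 = 2 (special); 41 ≡ 1 (mod 4), exponent 1; 53 ≡ 1 (mod 4), exponent 1.
All primes ≡ 3 (mod 4) appear to even exponent (or don't appear), so by the two-squares theorem n IS expressible as a sum of two squares.
Step 3: Build a representation. Group n = k² · m with k = 2 and m = 41 · 53 = 2173 (a product of primes ≡ 1 (mod 4)); a representation of m scales to one of n via (k·x)² + (k·y)² = k²(x² + y²). Each prime p ≡ 1 (mod 4) is itself a sum of two squares; find a² by testing p − a² for a perfect square:
  41: 41 − 1² = 40, 41 − 2² = 37, 41 − 3² = 32, 41 − 4² = 25 = 5² ⇒ 41 = 4² + 5².
  53: 53 − 1² = 52, 53 − 2² = 49 = 7² ⇒ 53 = 2² + 7².
  Combine using the Brahmagupta–Fibonacci identity (a² + b²)(c² + d²) = (ac − bd)² + (ad + bc)² = (ac + bd)² + (ad − bc)²:
  41 · 53 = 2173: from (4² + 5²)(2² + 7²), take (4·2 − 5·7, 4·7 + 5·2) = (8 − 35, 28 + 10) = (-27, 38); dropping signs (only squares matter) gives (27, 38); check 27² + 38² = 729 + 1444 = 2173 ✓.
  Scale by k = 2: (2·27, 2·38) = (54, 76).
Step 4: Order so x ≤ y and verify: 54² + 76² = 2916 + 5776 = 8692 = n. ✓

n = 8692 = 54² + 76² (one valid representation with x ≤ y).


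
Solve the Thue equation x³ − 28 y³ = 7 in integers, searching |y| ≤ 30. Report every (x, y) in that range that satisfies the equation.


The equation is x³ - 28y³ = 7. For fixed y, x³ = 28·y³ + 7, so a solution requires the RHS to be a perfect cube.
Strategy: iterate y from -30 to 30, compute RHS = 28·y³ + 7, and check whether it is a (positive or negative) perfect cube.
Check small values of y:
  y = 0: RHS = 7 is not a perfect cube.
  y = 1: RHS = 35 is not a perfect cube.
  y = -1: RHS = -21 is not a perfect cube.
  y = 2: RHS = 231 is not a perfect cube.
  y = -2: RHS = -217 is not a perfect cube.
  y = 3: RHS = 763 is not a perfect cube.
  y = -3: RHS = -749 is not a perfect cube.
Continuing the search up to |y| = 30 finds no solutions either.
No (x, y) in the scanned range satisfies the equation.

No integer solutions with |y| ≤ 30.


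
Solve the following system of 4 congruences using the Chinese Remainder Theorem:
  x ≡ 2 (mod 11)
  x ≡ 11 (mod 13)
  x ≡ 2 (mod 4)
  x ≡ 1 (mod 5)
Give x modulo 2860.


Product of moduli M = 11 · 13 · 4 · 5 = 2860.
Merge one congruence at a time:
  Start: x ≡ 2 (mod 11).
  Combine with x ≡ 11 (mod 13); new modulus lcm = 143.
    Write x = 2 + 11·t and substitute into x ≡ 11 (mod 13): 11·t ≡ 11 − 2 = 9 (mod 13).
    The inverse of 11 mod 13 is 6 (since 11·6 = 66 = 5·13 + 1), so t ≡ 6·9 = 54 ≡ 2 (mod 13).
    Then x = 2 + 11·2 = 24, valid modulo lcm(11, 13) = 143: x ≡ 24 (mod 143).
  Combine with x ≡ 2 (mod 4); new modulus lcm = 572.
    Write x = 24 + 143·t and substitute into x ≡ 2 (mod 4): 143·t ≡ 2 − 24 = -22 (mod 4).
    Reduce coefficients mod 4: 3·t ≡ 2 (mod 4).
    The inverse of 3 mod 4 is 3 (since 3·3 = 9 = 2·4 + 1), so t ≡ 3·2 = 6 ≡ 2 (mod 4).
    Then x = 24 + 143·2 = 310, valid modulo lcm(143, 4) = 572: x ≡ 310 (mod 572).
  Combine with x ≡ 1 (mod 5); new modulus lcm = 2860.
    Write x = 310 + 572·t and substitute into x ≡ 1 (mod 5): 572·t ≡ 1 − 310 = -309 (mod 5).
    Reduce coefficients mod 5: 2·t ≡ 1 (mod 5).
    The inverse of 2 mod 5 is 3 (since 2·3 = 6 = 1·5 + 1), so t ≡ 3·1 = 3 ≡ 3 (mod 5).
    Then x = 310 + 572·3 = 2026, valid modulo lcm(572, 5) = 2860: x ≡ 2026 (mod 2860).
Verify against each original: 2026 mod 11 = 2, 2026 mod 13 = 11, 2026 mod 4 = 2, 2026 mod 5 = 1.

x ≡ 2026 (mod 2860).


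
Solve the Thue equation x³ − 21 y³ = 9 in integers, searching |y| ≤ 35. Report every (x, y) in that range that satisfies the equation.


The equation is x³ - 21y³ = 9. For fixed y, x³ = 21·y³ + 9, so a solution requires the RHS to be a perfect cube.
Strategy: iterate y from -35 to 35, compute RHS = 21·y³ + 9, and check whether it is a (positive or negative) perfect cube.
Check small values of y:
  y = 0: RHS = 9 is not a perfect cube.
  y = 1: RHS = 30 is not a perfect cube.
  y = -1: RHS = -12 is not a perfect cube.
  y = 2: RHS = 177 is not a perfect cube.
  y = -2: RHS = -159 is not a perfect cube.
  y = 3: RHS = 576 is not a perfect cube.
  y = -3: RHS = -558 is not a perfect cube.
Continuing the search up to |y| = 35 finds no solutions either.
No (x, y) in the scanned range satisfies the equation.

No integer solutions with |y| ≤ 35.


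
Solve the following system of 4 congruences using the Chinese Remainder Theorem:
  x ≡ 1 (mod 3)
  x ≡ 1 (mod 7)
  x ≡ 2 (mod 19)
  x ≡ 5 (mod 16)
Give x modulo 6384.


Product of moduli M = 3 · 7 · 19 · 16 = 6384.
Merge one congruence at a time:
  Start: x ≡ 1 (mod 3).
  Combine with x ≡ 1 (mod 7); new modulus lcm = 21.
    Write x = 1 + 3·t and substitute into x ≡ 1 (mod 7): 3·t ≡ 1 − 1 = 0 (mod 7).
    The inverse of 3 mod 7 is 5 (since 3·5 = 15 = 2·7 + 1), so t ≡ 5·0 = 0 ≡ 0 (mod 7).
    Then x = 1 + 3·0 = 1, valid modulo lcm(3, 7) = 21: x ≡ 1 (mod 21).
  Combine with x ≡ 2 (mod 19); new modulus lcm = 399.
    Write x = 1 + 21·t and substitute into x ≡ 2 (mod 19): 21·t ≡ 2 − 1 = 1 (mod 19).
    Reduce coefficients mod 19: 2·t ≡ 1 (mod 19).
    The inverse of 2 mod 19 is 10 (since 2·10 = 20 = 1·19 + 1), so t ≡ 10·1 = 10 ≡ 10 (mod 19).
    Then x = 1 + 21·10 = 211, valid modulo lcm(21, 19) = 399: x ≡ 211 (mod 399).
  Combine with x ≡ 5 (mod 16); new modulus lcm = 6384.
    Write x = 211 + 399·t and substitute into x ≡ 5 (mod 16): 399·t ≡ 5 − 211 = -206 (mod 16).
    Reduce coefficients mod 16: 15·t ≡ 2 (mod 16).
    The inverse of 15 mod 16 is 15 (since 15·15 = 225 = 14·16 + 1), so t ≡ 15·2 = 30 ≡ 14 (mod 16).
    Then x = 211 + 399·14 = 5797, valid modulo lcm(399, 16) = 6384: x ≡ 5797 (mod 6384).
Verify against each original: 5797 mod 3 = 1, 5797 mod 7 = 1, 5797 mod 19 = 2, 5797 mod 16 = 5.

x ≡ 5797 (mod 6384).


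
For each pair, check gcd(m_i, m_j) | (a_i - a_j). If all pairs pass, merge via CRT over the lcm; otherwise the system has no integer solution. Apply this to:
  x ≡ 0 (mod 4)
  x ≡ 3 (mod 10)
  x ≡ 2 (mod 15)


Moduli 4, 10, 15 are not pairwise coprime, so CRT works modulo lcm(m_i) when all pairwise compatibility conditions hold.
Pairwise compatibility: gcd(m_i, m_j) must divide a_i - a_j for every pair.
Merge one congruence at a time:
  Start: x ≡ 0 (mod 4).
  Combine with x ≡ 3 (mod 10): gcd(4, 10) = 2, and 3 - 0 = 3 is NOT divisible by 2.
    ⇒ system is inconsistent (no integer solution).

No solution (the system is inconsistent).


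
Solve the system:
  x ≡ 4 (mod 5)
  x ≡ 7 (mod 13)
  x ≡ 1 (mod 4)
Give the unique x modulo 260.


Moduli 5, 13, 4 are pairwise coprime; by CRT there is a unique solution modulo M = 5 · 13 · 4 = 260.
Solve pairwise, accumulating the modulus:
  Start with x ≡ 4 (mod 5).
  Combine with x ≡ 7 (mod 13): since gcd(5, 13) = 1, we get a unique residue mod 65.
    Write x = 4 + 5·t and substitute into x ≡ 7 (mod 13): 5·t ≡ 7 − 4 = 3 (mod 13).
    The inverse of 5 mod 13 is 8 (since 5·8 = 40 = 3·13 + 1), so t ≡ 8·3 = 24 ≡ 11 (mod 13).
    Then x = 4 + 5·11 = 59, valid modulo lcm(5, 13) = 65: x ≡ 59 (mod 65).
  Combine with x ≡ 1 (mod 4): since gcd(65, 4) = 1, we get a unique residue mod 260.
    Write x = 59 + 65·t and substitute into x ≡ 1 (mod 4): 65·t ≡ 1 − 59 = -58 (mod 4).
    Reduce coefficients mod 4: 1·t ≡ 2 (mod 4).
    So t ≡ 2 (mod 4).
    Then x = 59 + 65·2 = 189, valid modulo lcm(65, 4) = 260: x ≡ 189 (mod 260).
Verify: 189 mod 5 = 4 ✓, 189 mod 13 = 7 ✓, 189 mod 4 = 1 ✓.

x ≡ 189 (mod 260).


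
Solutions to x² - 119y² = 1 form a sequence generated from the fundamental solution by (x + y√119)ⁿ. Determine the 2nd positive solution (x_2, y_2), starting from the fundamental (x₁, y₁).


Step 1: Find the fundamental solution (x₁, y₁) of x² - 119y² = 1.
  Expand √119 as a continued fraction. a₀ = ⌊√119⌋ = 10; iterate m_{k+1} = d_k·a_k − m_k, d_{k+1} = (119 − m_{k+1}²)/d_k, a_{k+1} = ⌊(a₀ + m_{k+1})/d_{k+1}⌋ (starting m₀ = 0, d₀ = 1), with convergents p_k = a_k·p_{k-1} + p_{k-2}, q_k = a_k·q_{k-1} + q_{k-2} (p₋₁ = 1, q₋₁ = 0):
  k = 0: a₀ = 10; p₀/q₀ = 10/1; p₀² − 119·q₀² = 100 − 119 = -19.
  k = 1: m = 10, d = 19, a = ⌊(10 + 10)/19⌋ = 1; p/q = (1·10 + 1)/(1·1 + 0) = 11/1; p² − 119·q² = 121 − 119 = 2.
  k = 2: m = 9, d = 2, a = ⌊(10 + 9)/2⌋ = 9; p/q = (9·11 + 10)/(9·1 + 1) = 109/10; p² − 119·q² = 11881 − 11900 = -19.
  k = 3: m = 9, d = 19, a = ⌊(10 + 9)/19⌋ = 1; p/q = (1·109 + 11)/(1·10 + 1) = 120/11; p² − 119·q² = 14400 − 14399 = 1.
  The first convergent with p² − 119·q² = 1 gives the fundamental solution (x₁, y₁) = (120, 11).
Step 2: Apply the recurrence (x_{n+1}, y_{n+1}) = (x₁x_n + 119y₁y_n, x₁y_n + y₁x_n) repeatedly.
  From (x_1, y_1) = (120, 11): x_2 = 120·120 + 119·11·11 = 28799; y_2 = 120·11 + 11·120 = 2640.
Step 3: Verify x_2² - 119·y_2² = 829382401 - 829382400 = 1 (should be 1). ✓

(x_1, y_1) = (120, 11); (x_2, y_2) = (28799, 2640).


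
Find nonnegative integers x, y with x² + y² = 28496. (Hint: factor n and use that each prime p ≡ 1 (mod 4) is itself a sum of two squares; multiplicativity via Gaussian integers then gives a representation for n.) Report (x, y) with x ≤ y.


Step 1: Factor n = 28496 = 2^4 · 13 · 137.
Step 2: Check the mod-4 condition on each prime factor: 2 = 2 (special); 13 ≡ 1 (mod 4), exponent 1; 137 ≡ 1 (mod 4), exponent 1.
All primes ≡ 3 (mod 4) appear to even exponent (or don't appear), so by the two-squares theorem n IS expressible as a sum of two squares.
Step 3: Build a representation. Group n = k² · m with k = 4 and m = 13 · 137 = 1781 (a product of primes ≡ 1 (mod 4)); a representation of m scales to one of n via (k·x)² + (k·y)² = k²(x² + y²). Each prime p ≡ 1 (mod 4) is itself a sum of two squares; find a² by testing p − a² for a perfect square:
  13: 13 − 1² = 12, 13 − 2² = 9 = 3² ⇒ 13 = 2² + 3².
  137: 137 − 1² = 136, 137 − 2² = 133, 137 − 3² = 128, 137 − 4² = 121 = 11² ⇒ 137 = 4² + 11².
  Combine using the Brahmagupta–Fibonacci identity (a² + b²)(c² + d²) = (ac − bd)² + (ad + bc)² = (ac + bd)² + (ad − bc)²:
  13 · 137 = 1781: from (2² + 3²)(4² + 11²), take (2·4 − 3·11, 2·11 + 3·4) = (8 − 33, 22 + 12) = (-25, 34); dropping signs (only squares matter) gives (25, 34); check 25² + 34² = 625 + 1156 = 1781 ✓.
  Scale by k = 4: (4·25, 4·34) = (100, 136).
Step 4: Order so x ≤ y and verify: 100² + 136² = 10000 + 18496 = 28496 = n. ✓

n = 28496 = 100² + 136² (one valid representation with x ≤ y).


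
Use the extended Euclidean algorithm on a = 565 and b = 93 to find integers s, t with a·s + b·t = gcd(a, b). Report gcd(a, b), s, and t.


Euclidean algorithm on (565, 93) — divide until remainder is 0:
  565 = 6 · 93 + 7
  93 = 13 · 7 + 2
  7 = 3 · 2 + 1
  2 = 2 · 1 + 0
gcd(565, 93) = 1.
Track Bezout coefficients alongside the remainders: start with r₀ = 565 = a·1 + b·0 (s = 1, t = 0) and r₁ = 93 = a·0 + b·1 (s = 0, t = 1); each new remainder r_{k+1} = r_{k-1} − q_k·r_k inherits s_{k+1} = s_{k-1} − q_k·s_k, t_{k+1} = t_{k-1} − q_k·t_k, so r_k = a·s_k + b·t_k at every step:
  q = 6: r = 7, s = 1 − 6·0 = 1, t = 0 − 6·1 = -6  (check: 565·1 + 93·(-6) = 7)
  q = 13: r = 2, s = 0 − 13·1 = -13, t = 1 − 13·(-6) = 79  (check: 565·(-13) + 93·79 = 2)
  q = 3: r = 1, s = 1 − 3·(-13) = 40, t = -6 − 3·79 = -243  (check: 565·40 + 93·(-243) = 1)
The row with r = 1 (the gcd) gives the Bezout coefficients s = 40, t = -243.
Result: 565 · (40) + 93 · (-243) = 1.

gcd(565, 93) = 1; s = 40, t = -243 (check: 565·40 + 93·(-243) = 1).


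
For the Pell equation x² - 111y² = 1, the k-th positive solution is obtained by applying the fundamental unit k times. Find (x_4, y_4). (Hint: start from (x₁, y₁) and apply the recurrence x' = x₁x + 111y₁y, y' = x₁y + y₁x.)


Step 1: Find the fundamental solution (x₁, y₁) of x² - 111y² = 1.
  Expand √111 as a continued fraction. a₀ = ⌊√111⌋ = 10; iterate m_{k+1} = d_k·a_k − m_k, d_{k+1} = (111 − m_{k+1}²)/d_k, a_{k+1} = ⌊(a₀ + m_{k+1})/d_{k+1}⌋ (starting m₀ = 0, d₀ = 1), with convergents p_k = a_k·p_{k-1} + p_{k-2}, q_k = a_k·q_{k-1} + q_{k-2} (p₋₁ = 1, q₋₁ = 0):
  k = 0: a₀ = 10; p₀/q₀ = 10/1; p₀² − 111·q₀² = 100 − 111 = -11.
  k = 1: m = 10, d = 11, a = ⌊(10 + 10)/11⌋ = 1; p/q = (1·10 + 1)/(1·1 + 0) = 11/1; p² − 111·q² = 121 − 111 = 10.
  k = 2: m = 1, d = 10, a = ⌊(10 + 1)/10⌋ = 1; p/q = (1·11 + 10)/(1·1 + 1) = 21/2; p² − 111·q² = 441 − 444 = -3.
  k = 3: m = 9, d = 3, a = ⌊(10 + 9)/3⌋ = 6; p/q = (6·21 + 11)/(6·2 + 1) = 137/13; p² − 111·q² = 18769 − 18759 = 10.
  k = 4: m = 9, d = 10, a = ⌊(10 + 9)/10⌋ = 1; p/q = (1·137 + 21)/(1·13 + 2) = 158/15; p² − 111·q² = 24964 − 24975 = -11.
  k = 5: m = 1, d = 11, a = ⌊(10 + 1)/11⌋ = 1; p/q = (1·158 + 137)/(1·15 + 13) = 295/28; p² − 111·q² = 87025 − 87024 = 1.
  The first convergent with p² − 111·q² = 1 gives the fundamental solution (x₁, y₁) = (295, 28).
Step 2: Apply the recurrence (x_{n+1}, y_{n+1}) = (x₁x_n + 111y₁y_n, x₁y_n + y₁x_n) repeatedly.
  From (x_1, y_1) = (295, 28): x_2 = 295·295 + 111·28·28 = 174049; y_2 = 295·28 + 28·295 = 16520.
  From (x_2, y_2) = (174049, 16520): x_3 = 295·174049 + 111·28·16520 = 102688615; y_3 = 295·16520 + 28·174049 = 9746772.
  From (x_3, y_3) = (102688615, 9746772): x_4 = 295·102688615 + 111·28·9746772 = 60586108801; y_4 = 295·9746772 + 28·102688615 = 5750578960.
Step 3: Verify x_4² - 111·y_4² = 3670676579646609657601 - 3670676579646609657600 = 1 (should be 1). ✓

(x_1, y_1) = (295, 28); (x_4, y_4) = (60586108801, 5750578960).


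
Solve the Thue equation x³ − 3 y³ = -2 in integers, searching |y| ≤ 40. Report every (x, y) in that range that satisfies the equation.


The equation is x³ - 3y³ = -2. For fixed y, x³ = 3·y³ − 2, so a solution requires the RHS to be a perfect cube.
Strategy: iterate y from -40 to 40, compute RHS = 3·y³ − 2, and check whether it is a (positive or negative) perfect cube.
Check small values of y:
  y = 0: RHS = -2 is not a perfect cube.
  y = 1: RHS = 1 = (1)³ ⇒ x = 1 works.
  y = -1: RHS = -5 is not a perfect cube.
  y = 2: RHS = 22 is not a perfect cube.
  y = -2: RHS = -26 is not a perfect cube.
  y = 3: RHS = 79 is not a perfect cube.
  y = -3: RHS = -83 is not a perfect cube.
Continuing the search up to |y| = 40 finds no further solutions beyond those listed.
Collected solutions: (1, 1).

Solutions (with |y| ≤ 40): (1, 1).


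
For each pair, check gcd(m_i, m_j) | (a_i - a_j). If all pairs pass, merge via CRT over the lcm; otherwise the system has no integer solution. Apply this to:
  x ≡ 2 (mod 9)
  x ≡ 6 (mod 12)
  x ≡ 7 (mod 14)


Moduli 9, 12, 14 are not pairwise coprime, so CRT works modulo lcm(m_i) when all pairwise compatibility conditions hold.
Pairwise compatibility: gcd(m_i, m_j) must divide a_i - a_j for every pair.
Merge one congruence at a time:
  Start: x ≡ 2 (mod 9).
  Combine with x ≡ 6 (mod 12): gcd(9, 12) = 3, and 6 - 2 = 4 is NOT divisible by 3.
    ⇒ system is inconsistent (no integer solution).

No solution (the system is inconsistent).


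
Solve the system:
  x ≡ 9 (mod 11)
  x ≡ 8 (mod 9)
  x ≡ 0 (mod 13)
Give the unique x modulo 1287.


Moduli 11, 9, 13 are pairwise coprime; by CRT there is a unique solution modulo M = 11 · 9 · 13 = 1287.
Solve pairwise, accumulating the modulus:
  Start with x ≡ 9 (mod 11).
  Combine with x ≡ 8 (mod 9): since gcd(11, 9) = 1, we get a unique residue mod 99.
    Write x = 9 + 11·t and substitute into x ≡ 8 (mod 9): 11·t ≡ 8 − 9 = -1 (mod 9).
    Reduce coefficients mod 9: 2·t ≡ 8 (mod 9).
    The inverse of 2 mod 9 is 5 (since 2·5 = 10 = 1·9 + 1), so t ≡ 5·8 = 40 ≡ 4 (mod 9).
    Then x = 9 + 11·4 = 53, valid modulo lcm(11, 9) = 99: x ≡ 53 (mod 99).
  Combine with x ≡ 0 (mod 13): since gcd(99, 13) = 1, we get a unique residue mod 1287.
    Write x = 53 + 99·t and substitute into x ≡ 0 (mod 13): 99·t ≡ 0 − 53 = -53 (mod 13).
    Reduce coefficients mod 13: 8·t ≡ 12 (mod 13).
    The inverse of 8 mod 13 is 5 (since 8·5 = 40 = 3·13 + 1), so t ≡ 5·12 = 60 ≡ 8 (mod 13).
    Then x = 53 + 99·8 = 845, valid modulo lcm(99, 13) = 1287: x ≡ 845 (mod 1287).
Verify: 845 mod 11 = 9 ✓, 845 mod 9 = 8 ✓, 845 mod 13 = 0 ✓.

x ≡ 845 (mod 1287).


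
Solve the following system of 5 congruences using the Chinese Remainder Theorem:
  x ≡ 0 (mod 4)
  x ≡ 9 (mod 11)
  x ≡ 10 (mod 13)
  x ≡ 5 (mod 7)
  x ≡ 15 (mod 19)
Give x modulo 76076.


Product of moduli M = 4 · 11 · 13 · 7 · 19 = 76076.
Merge one congruence at a time:
  Start: x ≡ 0 (mod 4).
  Combine with x ≡ 9 (mod 11); new modulus lcm = 44.
    Write x = 0 + 4·t and substitute into x ≡ 9 (mod 11): 4·t ≡ 9 − 0 = 9 (mod 11).
    The inverse of 4 mod 11 is 3 (since 4·3 = 12 = 1·11 + 1), so t ≡ 3·9 = 27 ≡ 5 (mod 11).
    Then x = 0 + 4·5 = 20, valid modulo lcm(4, 11) = 44: x ≡ 20 (mod 44).
  Combine with x ≡ 10 (mod 13); new modulus lcm = 572.
    Write x = 20 + 44·t and substitute into x ≡ 10 (mod 13): 44·t ≡ 10 − 20 = -10 (mod 13).
    Reduce coefficients mod 13: 5·t ≡ 3 (mod 13).
    The inverse of 5 mod 13 is 8 (since 5·8 = 40 = 3·13 + 1), so t ≡ 8·3 = 24 ≡ 11 (mod 13).
    Then x = 20 + 44·11 = 504, valid modulo lcm(44, 13) = 572: x ≡ 504 (mod 572).
  Combine with x ≡ 5 (mod 7); new modulus lcm = 4004.
    Write x = 504 + 572·t and substitute into x ≡ 5 (mod 7): 572·t ≡ 5 − 504 = -499 (mod 7).
    Reduce coefficients mod 7: 5·t ≡ 5 (mod 7).
    The inverse of 5 mod 7 is 3 (since 5·3 = 15 = 2·7 + 1), so t ≡ 3·5 = 15 ≡ 1 (mod 7).
    Then x = 504 + 572·1 = 1076, valid modulo lcm(572, 7) = 4004: x ≡ 1076 (mod 4004).
  Combine with x ≡ 15 (mod 19); new modulus lcm = 76076.
    Write x = 1076 + 4004·t and substitute into x ≡ 15 (mod 19): 4004·t ≡ 15 − 1076 = -1061 (mod 19).
    Reduce coefficients mod 19: 14·t ≡ 3 (mod 19).
    The inverse of 14 mod 19 is 15 (since 14·15 = 210 = 11·19 + 1), so t ≡ 15·3 = 45 ≡ 7 (mod 19).
    Then x = 1076 + 4004·7 = 29104, valid modulo lcm(4004, 19) = 76076: x ≡ 29104 (mod 76076).
Verify against each original: 29104 mod 4 = 0, 29104 mod 11 = 9, 29104 mod 13 = 10, 29104 mod 7 = 5, 29104 mod 19 = 15.

x ≡ 29104 (mod 76076).
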